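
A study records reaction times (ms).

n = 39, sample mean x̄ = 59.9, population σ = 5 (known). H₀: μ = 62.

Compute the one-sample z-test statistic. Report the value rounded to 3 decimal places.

test statistic = -2.623

SE = σ/√n = 5/√39 = 0.8006
z = (x̄−μ₀)/SE = (59.9−62)/0.8006 = -2.6229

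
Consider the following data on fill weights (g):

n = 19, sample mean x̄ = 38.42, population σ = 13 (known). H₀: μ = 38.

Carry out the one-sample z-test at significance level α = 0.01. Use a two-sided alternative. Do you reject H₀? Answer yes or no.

reject H₀: no

SE = σ/√n = 13/√19 = 2.9824
z = (x̄−μ₀)/SE = (38.42−38)/2.9824 = 0.1408
p-value (two-sided) = 0.88801
At α=0.01: p ≥ α → fail to reject H₀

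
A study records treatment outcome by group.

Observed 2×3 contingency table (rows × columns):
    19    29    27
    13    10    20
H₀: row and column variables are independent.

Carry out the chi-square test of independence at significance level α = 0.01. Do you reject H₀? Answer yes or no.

Row totals [75, 43], col totals [32, 39, 47], n=118
χ² = (19−20.34)²/20.34 + (29−24.79)²/24.79 + (27−29.87)²/29.87 + (13−11.66)²/11.66 + (10−14.21)²/14.21 + (20−17.13)²/17.13 = 2.9640
df = 2
p-value (upper-tail) = 0.22719
At α=0.01: p ≥ α → fail to reject H₀

reject H₀: no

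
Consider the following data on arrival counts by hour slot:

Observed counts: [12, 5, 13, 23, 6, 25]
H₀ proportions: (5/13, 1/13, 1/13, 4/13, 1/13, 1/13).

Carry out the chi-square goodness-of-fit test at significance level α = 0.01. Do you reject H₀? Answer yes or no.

reject H₀: yes

n = 84; E_i = n·p_i = [32.31, 6.46, 6.46, 25.85, 6.46, 6.46]
χ² = (12−32.31)²/32.31 + (5−6.46)²/6.46 + (13−6.46)²/6.46 + (23−25.85)²/25.85 + (6−6.46)²/6.46 + (25−6.46)²/6.46 = 73.2458
df = 5
p-value (upper-tail) = 0.00000
At α=0.01: p < α → reject H₀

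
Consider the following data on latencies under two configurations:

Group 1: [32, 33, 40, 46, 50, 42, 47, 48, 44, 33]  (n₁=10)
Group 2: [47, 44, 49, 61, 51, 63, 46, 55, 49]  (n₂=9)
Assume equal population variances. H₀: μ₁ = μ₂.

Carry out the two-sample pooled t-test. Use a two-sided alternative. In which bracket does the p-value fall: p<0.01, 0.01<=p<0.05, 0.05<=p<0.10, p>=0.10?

x̄₁=41.500, s₁=6.737, n₁=10
x̄₂=51.667, s₂=6.652, n₂=9
s_p² = [9·6.737² + 8·6.652²]/17 = 44.8529
SE = √(s_p²·(1/10+1/9)) = 3.0772
t = (41.500−51.667)/3.0772 = -3.3039
df = 17
p-value (two-sided) = 0.00419
→ bracket: p<0.01

p-value bracket: p<0.01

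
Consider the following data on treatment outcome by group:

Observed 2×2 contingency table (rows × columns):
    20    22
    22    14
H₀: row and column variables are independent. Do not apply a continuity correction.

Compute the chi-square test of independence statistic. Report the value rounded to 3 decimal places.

Row totals [42, 36], col totals [42, 36], n=78
χ² = (20−22.62)²/22.62 + (22−19.38)²/19.38 + (22−19.38)²/19.38 + (14−16.62)²/16.62 = 1.4199
df = 1

test statistic = 1.420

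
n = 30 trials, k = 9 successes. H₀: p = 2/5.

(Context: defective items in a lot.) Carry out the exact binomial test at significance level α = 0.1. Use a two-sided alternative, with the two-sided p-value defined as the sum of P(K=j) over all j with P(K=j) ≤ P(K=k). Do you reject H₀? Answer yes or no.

Exact binomial: n=30, k=9, p₀=2/5=0.4000
P(X=j) = C(n,j)·p₀^j·(1−p₀)^(n−j); p = Σ P(X=j) over j with P(X=j) ≤ P(X=9)
p-value (two-sided) = 0.35166
At α=0.1: p ≥ α → fail to reject H₀

reject H₀: no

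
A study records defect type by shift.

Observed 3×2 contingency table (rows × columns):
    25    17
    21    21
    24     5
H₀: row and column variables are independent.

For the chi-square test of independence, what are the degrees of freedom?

degrees of freedom = 2

df = (r−1)(c−1) = (3−1)·(2−1) = 2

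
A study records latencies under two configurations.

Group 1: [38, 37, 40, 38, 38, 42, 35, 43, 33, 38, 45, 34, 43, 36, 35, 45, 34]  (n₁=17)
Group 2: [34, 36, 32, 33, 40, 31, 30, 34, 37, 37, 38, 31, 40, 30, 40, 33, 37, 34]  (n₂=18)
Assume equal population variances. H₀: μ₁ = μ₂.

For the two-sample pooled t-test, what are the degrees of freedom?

degrees of freedom = 33

df = n₁ + n₂ − 2 = 17 + 18 − 2 = 33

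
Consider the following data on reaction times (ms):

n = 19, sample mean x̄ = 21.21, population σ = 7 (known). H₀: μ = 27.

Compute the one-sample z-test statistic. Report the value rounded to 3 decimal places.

test statistic = -3.605

SE = σ/√n = 7/√19 = 1.6059
z = (x̄−μ₀)/SE = (21.21−27)/1.6059 = -3.6054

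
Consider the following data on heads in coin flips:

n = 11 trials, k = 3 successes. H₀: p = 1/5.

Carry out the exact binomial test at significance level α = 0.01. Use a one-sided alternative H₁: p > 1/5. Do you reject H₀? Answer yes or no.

reject H₀: no

Exact binomial: n=11, k=3, p₀=1/5=0.2000
P(X≥3) from Σ C(n,i)·p₀^i·(1−p₀)^(n−i)
p-value (one-sided, H₁ greater) = 0.38260
At α=0.01: p ≥ α → fail to reject H₀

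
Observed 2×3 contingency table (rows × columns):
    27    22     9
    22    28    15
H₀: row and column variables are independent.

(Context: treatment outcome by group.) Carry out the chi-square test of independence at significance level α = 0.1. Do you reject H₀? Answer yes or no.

Row totals [58, 65], col totals [49, 50, 24], n=123
χ² = (27−23.11)²/23.11 + (22−23.58)²/23.58 + (9−11.32)²/11.32 + (22−25.89)²/25.89 + (28−26.42)²/26.42 + (15−12.68)²/12.68 = 2.3394
df = 2
p-value (upper-tail) = 0.31046
At α=0.1: p ≥ α → fail to reject H₀

reject H₀: no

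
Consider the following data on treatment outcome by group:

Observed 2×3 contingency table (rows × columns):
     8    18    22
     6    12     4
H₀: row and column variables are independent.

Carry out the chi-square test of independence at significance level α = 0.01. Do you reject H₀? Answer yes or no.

Row totals [48, 22], col totals [14, 30, 26], n=70
χ² = (8−9.60)²/9.60 + (18−20.57)²/20.57 + (22−17.83)²/17.83 + (6−4.40)²/4.40 + (12−9.43)²/9.43 + (4−8.17)²/8.17 = 4.9767
df = 2
p-value (upper-tail) = 0.08305
At α=0.01: p ≥ α → fail to reject H₀

reject H₀: no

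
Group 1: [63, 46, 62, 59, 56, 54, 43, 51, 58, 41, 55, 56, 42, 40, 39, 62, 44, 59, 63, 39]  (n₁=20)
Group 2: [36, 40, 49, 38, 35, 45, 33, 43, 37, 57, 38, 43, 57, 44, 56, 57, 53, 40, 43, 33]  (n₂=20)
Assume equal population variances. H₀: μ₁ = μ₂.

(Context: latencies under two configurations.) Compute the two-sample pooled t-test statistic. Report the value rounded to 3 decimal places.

test statistic = 2.853

x̄₁=51.600, s₁=8.894, n₁=20
x̄₂=43.850, s₂=8.273, n₂=20
s_p² = [19·8.894² + 19·8.273²]/38 = 73.7724
SE = √(s_p²·(1/20+1/20)) = 2.7161
t = (51.600−43.850)/2.7161 = 2.8533
df = 38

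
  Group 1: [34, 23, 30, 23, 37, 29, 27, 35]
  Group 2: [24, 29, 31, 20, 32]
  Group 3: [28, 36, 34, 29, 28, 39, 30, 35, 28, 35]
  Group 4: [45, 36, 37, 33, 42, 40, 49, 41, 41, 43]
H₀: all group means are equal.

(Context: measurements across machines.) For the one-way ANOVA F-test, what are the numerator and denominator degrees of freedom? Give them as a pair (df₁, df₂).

k = 4 groups, N = 33 total
df = (k−1, N−k) = (4−1, 33−4) = (3, 29)

degrees of freedom = [3, 29]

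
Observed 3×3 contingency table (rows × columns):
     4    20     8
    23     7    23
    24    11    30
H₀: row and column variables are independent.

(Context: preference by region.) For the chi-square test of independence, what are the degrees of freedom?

df = (r−1)(c−1) = (3−1)·(3−1) = 4

degrees of freedom = 4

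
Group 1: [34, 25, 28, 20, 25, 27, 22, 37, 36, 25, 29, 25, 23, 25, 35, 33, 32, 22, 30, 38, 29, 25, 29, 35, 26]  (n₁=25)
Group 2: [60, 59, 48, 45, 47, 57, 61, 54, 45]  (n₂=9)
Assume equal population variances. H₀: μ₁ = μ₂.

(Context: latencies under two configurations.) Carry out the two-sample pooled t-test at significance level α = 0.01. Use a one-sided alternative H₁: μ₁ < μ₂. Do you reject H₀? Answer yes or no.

x̄₁=28.600, s₁=5.156, n₁=25
x̄₂=52.889, s₂=6.660, n₂=9
s_p² = [24·5.156² + 8·6.660²]/32 = 31.0278
SE = √(s_p²·(1/25+1/9)) = 2.1653
t = (28.600−52.889)/2.1653 = -11.2172
df = 32
p-value (one-sided, H₁ less) = 0.00000
At α=0.01: p < α → reject H₀

reject H₀: yes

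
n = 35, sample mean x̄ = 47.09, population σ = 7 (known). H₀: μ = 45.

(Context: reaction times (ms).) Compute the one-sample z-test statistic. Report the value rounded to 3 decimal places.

SE = σ/√n = 7/√35 = 1.1832
z = (x̄−μ₀)/SE = (47.09−45)/1.1832 = 1.7664

test statistic = 1.766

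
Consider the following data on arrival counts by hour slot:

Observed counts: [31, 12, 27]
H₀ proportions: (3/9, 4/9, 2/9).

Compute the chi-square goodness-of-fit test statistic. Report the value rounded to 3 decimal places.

test statistic = 22.679

n = 70; E_i = n·p_i = [23.33, 31.11, 15.56]
χ² = (31−23.33)²/23.33 + (12−31.11)²/31.11 + (27−15.56)²/15.56 = 22.6786
df = 2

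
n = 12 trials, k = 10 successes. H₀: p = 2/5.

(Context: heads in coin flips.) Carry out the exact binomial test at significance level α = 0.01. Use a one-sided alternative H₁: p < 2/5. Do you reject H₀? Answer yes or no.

reject H₀: no

Exact binomial: n=12, k=10, p₀=2/5=0.4000
P(X≤10) from Σ C(n,i)·p₀^i·(1−p₀)^(n−i)
p-value (one-sided, H₁ less) = 0.99968
At α=0.01: p ≥ α → fail to reject H₀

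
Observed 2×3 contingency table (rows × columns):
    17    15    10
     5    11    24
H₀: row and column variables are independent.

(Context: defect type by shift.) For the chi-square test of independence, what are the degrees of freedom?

df = (r−1)(c−1) = (2−1)·(3−1) = 2

degrees of freedom = 2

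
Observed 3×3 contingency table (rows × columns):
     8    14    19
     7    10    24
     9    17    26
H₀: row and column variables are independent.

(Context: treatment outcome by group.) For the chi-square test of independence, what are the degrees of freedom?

df = (r−1)(c−1) = (3−1)·(3−1) = 4

degrees of freedom = 4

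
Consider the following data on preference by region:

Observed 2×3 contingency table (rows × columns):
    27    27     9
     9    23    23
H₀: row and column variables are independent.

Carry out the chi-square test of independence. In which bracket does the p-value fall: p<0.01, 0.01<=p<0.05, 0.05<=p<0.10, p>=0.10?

p-value bracket: p<0.01

Row totals [63, 55], col totals [36, 50, 32], n=118
χ² = (27−19.22)²/19.22 + (27−26.69)²/26.69 + (9−17.08)²/17.08 + (9−16.78)²/16.78 + (23−23.31)²/23.31 + (23−14.92)²/14.92 = 14.9714
df = 2
p-value (upper-tail) = 0.00056
→ bracket: p<0.01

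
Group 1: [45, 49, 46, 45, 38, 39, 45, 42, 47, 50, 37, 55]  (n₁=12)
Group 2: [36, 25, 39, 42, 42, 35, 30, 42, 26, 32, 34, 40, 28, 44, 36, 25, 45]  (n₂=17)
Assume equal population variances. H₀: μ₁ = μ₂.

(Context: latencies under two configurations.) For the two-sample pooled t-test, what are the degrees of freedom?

degrees of freedom = 27

df = n₁ + n₂ − 2 = 12 + 17 − 2 = 27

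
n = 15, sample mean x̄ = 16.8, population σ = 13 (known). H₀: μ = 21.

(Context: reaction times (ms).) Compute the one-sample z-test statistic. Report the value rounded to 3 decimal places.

SE = σ/√n = 13/√15 = 3.3566
z = (x̄−μ₀)/SE = (16.8−21)/3.3566 = -1.2513

test statistic = -1.251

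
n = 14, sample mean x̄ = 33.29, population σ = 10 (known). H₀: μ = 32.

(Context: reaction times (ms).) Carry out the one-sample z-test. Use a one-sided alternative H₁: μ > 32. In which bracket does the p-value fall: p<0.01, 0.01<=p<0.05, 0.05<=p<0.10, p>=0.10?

p-value bracket: p>=0.10

SE = σ/√n = 10/√14 = 2.6726
z = (x̄−μ₀)/SE = (33.29−32)/2.6726 = 0.4827
p-value (one-sided, H₁ greater) = 0.31466
→ bracket: p>=0.10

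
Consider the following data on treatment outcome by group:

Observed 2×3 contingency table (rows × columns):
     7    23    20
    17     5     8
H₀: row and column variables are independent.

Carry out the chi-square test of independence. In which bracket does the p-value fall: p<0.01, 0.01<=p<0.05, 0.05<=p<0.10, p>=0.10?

p-value bracket: p<0.01

Row totals [50, 30], col totals [24, 28, 28], n=80
χ² = (7−15.00)²/15.00 + (23−17.50)²/17.50 + (20−17.50)²/17.50 + (17−9.00)²/9.00 + (5−10.50)²/10.50 + (8−10.50)²/10.50 = 16.9397
df = 2
p-value (upper-tail) = 0.00021
→ bracket: p<0.01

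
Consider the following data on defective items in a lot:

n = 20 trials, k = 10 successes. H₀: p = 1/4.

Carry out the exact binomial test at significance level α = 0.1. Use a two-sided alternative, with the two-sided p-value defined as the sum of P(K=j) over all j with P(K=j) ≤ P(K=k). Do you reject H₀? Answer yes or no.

Exact binomial: n=20, k=10, p₀=1/4=0.2500
P(X=j) = C(n,j)·p₀^j·(1−p₀)^(n−j); p = Σ P(X=j) over j with P(X=j) ≤ P(X=10)
p-value (two-sided) = 0.01704
At α=0.1: p < α → reject H₀

reject H₀: yes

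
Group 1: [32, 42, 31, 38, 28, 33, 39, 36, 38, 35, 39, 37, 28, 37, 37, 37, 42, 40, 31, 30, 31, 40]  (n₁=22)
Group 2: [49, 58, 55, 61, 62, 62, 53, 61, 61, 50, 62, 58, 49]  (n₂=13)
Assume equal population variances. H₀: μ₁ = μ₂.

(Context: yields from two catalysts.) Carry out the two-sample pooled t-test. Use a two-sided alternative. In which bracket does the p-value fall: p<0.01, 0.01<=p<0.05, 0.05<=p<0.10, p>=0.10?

x̄₁=35.500, s₁=4.329, n₁=22
x̄₂=57.000, s₂=5.180, n₂=13
s_p² = [21·4.329² + 12·5.180²]/33 = 21.6818
SE = √(s_p²·(1/22+1/13)) = 1.6289
t = (35.500−57.000)/1.6289 = -13.1990
df = 33
p-value (two-sided) = 0.00000
→ bracket: p<0.01

p-value bracket: p<0.01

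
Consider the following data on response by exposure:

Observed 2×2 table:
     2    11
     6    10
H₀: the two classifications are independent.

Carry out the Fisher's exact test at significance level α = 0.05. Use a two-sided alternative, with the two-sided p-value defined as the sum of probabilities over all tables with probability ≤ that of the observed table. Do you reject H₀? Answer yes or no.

Margins: r₁=13, r₂=16, c₁=8, c₂=21, n=29
p_obs = C(13,2)·C(16,6)/C(29,8); sum pmf over tables with pmf ≤ p_obs
p-value (two-sided) = 0.23785
At α=0.05: p ≥ α → fail to reject H₀

reject H₀: no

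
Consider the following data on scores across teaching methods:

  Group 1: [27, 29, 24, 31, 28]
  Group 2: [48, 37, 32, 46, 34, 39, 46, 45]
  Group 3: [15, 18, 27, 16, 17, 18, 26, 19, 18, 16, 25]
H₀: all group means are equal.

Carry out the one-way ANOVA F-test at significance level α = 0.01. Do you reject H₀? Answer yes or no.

reject H₀: yes

Group means [27.80, 40.88, 19.55], grand mean 28.375
SSB = Σnᵢ(x̄ᵢ−x̄)² = 2109.223; SSW = ΣΣ(x−x̄ᵢ)² = 478.402
MSB = 2109.223/2 = 1054.6114; MSW = 478.402/21 = 22.7811
F = MSB/MSW = 46.2933
df = (2, 21)
p-value (upper-tail) = 0.00000
At α=0.01: p < α → reject H₀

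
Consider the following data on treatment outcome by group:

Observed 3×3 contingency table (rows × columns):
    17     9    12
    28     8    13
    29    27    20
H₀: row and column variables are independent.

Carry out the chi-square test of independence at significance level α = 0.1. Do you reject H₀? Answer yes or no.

reject H₀: no

Row totals [38, 49, 76], col totals [74, 44, 45], n=163
χ² = (17−17.25)²/17.25 + (9−10.26)²/10.26 + (12−10.49)²/10.49 + (28−22.25)²/22.25 + (8−13.23)²/13.23 + (13−13.53)²/13.53 + (29−34.50)²/34.50 + (27−20.52)²/20.52 + (20−20.98)²/20.98 = 6.9231
df = 4
p-value (upper-tail) = 0.14001
At α=0.1: p ≥ α → fail to reject H₀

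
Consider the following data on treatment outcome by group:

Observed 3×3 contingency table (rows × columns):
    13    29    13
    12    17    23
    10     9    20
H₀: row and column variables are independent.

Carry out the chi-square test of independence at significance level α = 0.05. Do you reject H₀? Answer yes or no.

reject H₀: yes

Row totals [55, 52, 39], col totals [35, 55, 56], n=146
χ² = (13−13.18)²/13.18 + (29−20.72)²/20.72 + (13−21.10)²/21.10 + (12−12.47)²/12.47 + (17−19.59)²/19.59 + (23−19.95)²/19.95 + (10−9.35)²/9.35 + (9−14.69)²/14.69 + (20−14.96)²/14.96 = 11.1958
df = 4
p-value (upper-tail) = 0.02445
At α=0.05: p < α → reject H₀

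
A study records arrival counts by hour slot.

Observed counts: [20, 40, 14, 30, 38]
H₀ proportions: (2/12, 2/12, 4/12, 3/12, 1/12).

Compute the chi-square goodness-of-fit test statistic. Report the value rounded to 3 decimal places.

test statistic = 94.028

n = 142; E_i = n·p_i = [23.67, 23.67, 47.33, 35.50, 11.83]
χ² = (20−23.67)²/23.67 + (40−23.67)²/23.67 + (14−47.33)²/47.33 + (30−35.50)²/35.50 + (38−11.83)²/11.83 = 94.0282
df = 4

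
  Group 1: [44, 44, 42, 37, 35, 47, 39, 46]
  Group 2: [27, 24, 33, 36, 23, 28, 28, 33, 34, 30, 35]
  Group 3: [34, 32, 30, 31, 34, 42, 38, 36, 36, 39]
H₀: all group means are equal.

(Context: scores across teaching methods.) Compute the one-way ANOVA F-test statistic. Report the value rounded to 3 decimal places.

test statistic = 17.956

Group means [41.75, 30.09, 35.20], grand mean 35.069
SSB = Σnᵢ(x̄ᵢ−x̄)² = 629.853; SSW = ΣΣ(x−x̄ᵢ)² = 456.009
MSB = 629.853/2 = 314.9265; MSW = 456.009/26 = 17.5388
F = MSB/MSW = 17.9560
df = (2, 26)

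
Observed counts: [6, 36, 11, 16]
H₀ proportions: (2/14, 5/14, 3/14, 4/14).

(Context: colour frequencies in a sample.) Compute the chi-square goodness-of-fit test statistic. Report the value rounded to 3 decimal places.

test statistic = 8.413

n = 69; E_i = n·p_i = [9.86, 24.64, 14.79, 19.71]
χ² = (6−9.86)²/9.86 + (36−24.64)²/24.64 + (11−14.79)²/14.79 + (16−19.71)²/19.71 = 8.4126
df = 3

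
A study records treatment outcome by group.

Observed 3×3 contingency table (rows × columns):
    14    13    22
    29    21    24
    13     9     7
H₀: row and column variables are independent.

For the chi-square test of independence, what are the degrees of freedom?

df = (r−1)(c−1) = (3−1)·(3−1) = 4

degrees of freedom = 4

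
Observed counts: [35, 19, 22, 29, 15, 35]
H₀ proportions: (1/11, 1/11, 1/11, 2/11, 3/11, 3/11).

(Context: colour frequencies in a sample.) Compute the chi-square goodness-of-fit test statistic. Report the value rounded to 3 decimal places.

n = 155; E_i = n·p_i = [14.09, 14.09, 14.09, 28.18, 42.27, 42.27]
χ² = (35−14.09)²/14.09 + (19−14.09)²/14.09 + (22−14.09)²/14.09 + (29−28.18)²/28.18 + (15−42.27)²/42.27 + (35−42.27)²/42.27 = 56.0462
df = 5

test statistic = 56.046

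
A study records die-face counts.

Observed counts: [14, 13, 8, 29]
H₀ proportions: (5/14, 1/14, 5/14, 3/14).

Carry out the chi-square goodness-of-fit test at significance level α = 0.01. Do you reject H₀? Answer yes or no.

n = 64; E_i = n·p_i = [22.86, 4.57, 22.86, 13.71]
χ² = (14−22.86)²/22.86 + (13−4.57)²/4.57 + (8−22.86)²/22.86 + (29−13.71)²/13.71 = 45.6667
df = 3
p-value (upper-tail) = 0.00000
At α=0.01: p < α → reject H₀

reject H₀: yes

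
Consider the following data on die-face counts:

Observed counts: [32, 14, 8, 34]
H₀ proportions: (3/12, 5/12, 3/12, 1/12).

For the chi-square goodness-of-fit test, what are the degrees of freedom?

df = k − 1 = 4 − 1 = 3

degrees of freedom = 3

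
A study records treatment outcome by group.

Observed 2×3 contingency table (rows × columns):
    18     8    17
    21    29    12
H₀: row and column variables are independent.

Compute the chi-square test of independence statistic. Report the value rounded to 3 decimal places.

Row totals [43, 62], col totals [39, 37, 29], n=105
χ² = (18−15.97)²/15.97 + (8−15.15)²/15.15 + (17−11.88)²/11.88 + (21−23.03)²/23.03 + (29−21.85)²/21.85 + (12−17.12)²/17.12 = 9.8978
df = 2

test statistic = 9.898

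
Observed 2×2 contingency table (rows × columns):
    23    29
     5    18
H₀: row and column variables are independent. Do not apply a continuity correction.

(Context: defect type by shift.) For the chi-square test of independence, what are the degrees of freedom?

degrees of freedom = 1

df = (r−1)(c−1) = (2−1)·(2−1) = 1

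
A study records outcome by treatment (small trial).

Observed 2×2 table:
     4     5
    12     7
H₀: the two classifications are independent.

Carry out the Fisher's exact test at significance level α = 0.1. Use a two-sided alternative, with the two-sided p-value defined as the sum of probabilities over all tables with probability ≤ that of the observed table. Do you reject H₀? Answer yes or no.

Margins: r₁=9, r₂=19, c₁=16, c₂=12, n=28
p_obs = C(9,4)·C(19,12)/C(28,16); sum pmf over tables with pmf ≤ p_obs
p-value (two-sided) = 0.43188
At α=0.1: p ≥ α → fail to reject H₀

reject H₀: no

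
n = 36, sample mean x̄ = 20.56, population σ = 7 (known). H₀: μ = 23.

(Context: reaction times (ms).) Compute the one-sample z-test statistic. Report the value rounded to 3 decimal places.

SE = σ/√n = 7/√36 = 1.1667
z = (x̄−μ₀)/SE = (20.56−23)/1.1667 = -2.0914

test statistic = -2.091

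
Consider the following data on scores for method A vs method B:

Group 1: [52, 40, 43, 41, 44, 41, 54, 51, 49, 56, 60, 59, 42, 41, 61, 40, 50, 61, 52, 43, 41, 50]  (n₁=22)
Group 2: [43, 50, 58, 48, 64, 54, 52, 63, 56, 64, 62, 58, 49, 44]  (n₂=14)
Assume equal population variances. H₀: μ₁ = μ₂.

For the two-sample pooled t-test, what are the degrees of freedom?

df = n₁ + n₂ − 2 = 22 + 14 − 2 = 34

degrees of freedom = 34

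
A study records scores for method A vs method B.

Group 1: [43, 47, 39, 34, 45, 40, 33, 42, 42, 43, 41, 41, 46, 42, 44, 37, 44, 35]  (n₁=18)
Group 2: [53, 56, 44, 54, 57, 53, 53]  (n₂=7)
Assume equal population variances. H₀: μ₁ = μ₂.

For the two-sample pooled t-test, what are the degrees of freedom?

degrees of freedom = 23

df = n₁ + n₂ − 2 = 18 + 7 − 2 = 23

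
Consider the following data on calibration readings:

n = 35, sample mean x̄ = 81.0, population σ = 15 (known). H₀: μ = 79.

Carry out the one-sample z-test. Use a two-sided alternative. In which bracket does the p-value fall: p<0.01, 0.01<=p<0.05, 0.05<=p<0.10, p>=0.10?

SE = σ/√n = 15/√35 = 2.5355
z = (x̄−μ₀)/SE = (81.0−79)/2.5355 = 0.7888
p-value (two-sided) = 0.43022
→ bracket: p>=0.10

p-value bracket: p>=0.10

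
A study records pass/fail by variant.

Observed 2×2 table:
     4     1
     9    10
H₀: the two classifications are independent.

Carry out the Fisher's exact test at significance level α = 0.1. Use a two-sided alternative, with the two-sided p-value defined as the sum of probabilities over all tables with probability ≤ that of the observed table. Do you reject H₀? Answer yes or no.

reject H₀: no

Margins: r₁=5, r₂=19, c₁=13, c₂=11, n=24
p_obs = C(5,4)·C(19,9)/C(24,13); sum pmf over tables with pmf ≤ p_obs
p-value (two-sided) = 0.32712
At α=0.1: p ≥ α → fail to reject H₀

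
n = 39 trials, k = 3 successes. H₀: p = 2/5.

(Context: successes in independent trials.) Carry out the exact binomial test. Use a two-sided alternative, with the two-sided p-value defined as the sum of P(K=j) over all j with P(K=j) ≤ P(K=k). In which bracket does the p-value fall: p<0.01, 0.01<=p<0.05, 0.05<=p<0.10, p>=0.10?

p-value bracket: p<0.01

Exact binomial: n=39, k=3, p₀=2/5=0.4000
P(X=j) = C(n,j)·p₀^j·(1−p₀)^(n−j); p = Σ P(X=j) over j with P(X=j) ≤ P(X=3)
p-value (two-sided) = 0.00001
→ bracket: p<0.01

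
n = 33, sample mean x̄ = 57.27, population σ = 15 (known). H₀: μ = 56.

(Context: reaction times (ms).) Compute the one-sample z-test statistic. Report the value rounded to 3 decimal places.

SE = σ/√n = 15/√33 = 2.6112
z = (x̄−μ₀)/SE = (57.27−56)/2.6112 = 0.4864

test statistic = 0.486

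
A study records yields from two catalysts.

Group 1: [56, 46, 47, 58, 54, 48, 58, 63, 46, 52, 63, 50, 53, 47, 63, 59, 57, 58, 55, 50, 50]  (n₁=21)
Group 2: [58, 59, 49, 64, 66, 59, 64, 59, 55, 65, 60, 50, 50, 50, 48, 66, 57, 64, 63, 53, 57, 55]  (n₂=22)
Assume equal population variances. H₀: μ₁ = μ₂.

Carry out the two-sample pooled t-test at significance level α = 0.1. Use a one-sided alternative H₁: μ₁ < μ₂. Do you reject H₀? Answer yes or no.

reject H₀: yes

x̄₁=53.952, s₁=5.679, n₁=21
x̄₂=57.773, s₂=5.912, n₂=22
s_p² = [20·5.679² + 21·5.912²]/41 = 33.6297
SE = √(s_p²·(1/21+1/22)) = 1.7692
t = (53.952−57.773)/1.7692 = -2.1594
df = 41
p-value (one-sided, H₁ less) = 0.01836
At α=0.1: p < α → reject H₀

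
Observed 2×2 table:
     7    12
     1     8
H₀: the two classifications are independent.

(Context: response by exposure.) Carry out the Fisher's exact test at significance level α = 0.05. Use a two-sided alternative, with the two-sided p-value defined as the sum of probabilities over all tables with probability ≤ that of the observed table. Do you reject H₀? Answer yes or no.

reject H₀: no

Margins: r₁=19, r₂=9, c₁=8, c₂=20, n=28
p_obs = C(19,7)·C(9,1)/C(28,8); sum pmf over tables with pmf ≤ p_obs
p-value (two-sided) = 0.21435
At α=0.05: p ≥ α → fail to reject H₀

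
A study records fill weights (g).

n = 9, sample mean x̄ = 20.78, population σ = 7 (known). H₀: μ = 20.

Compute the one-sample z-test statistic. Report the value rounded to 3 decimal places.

test statistic = 0.334

SE = σ/√n = 7/√9 = 2.3333
z = (x̄−μ₀)/SE = (20.78−20)/2.3333 = 0.3343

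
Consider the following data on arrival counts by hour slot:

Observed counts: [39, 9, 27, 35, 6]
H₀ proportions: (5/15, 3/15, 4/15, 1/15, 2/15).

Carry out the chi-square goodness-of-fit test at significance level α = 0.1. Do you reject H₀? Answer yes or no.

reject H₀: yes

n = 116; E_i = n·p_i = [38.67, 23.20, 30.93, 7.73, 15.47]
χ² = (39−38.67)²/38.67 + (9−23.20)²/23.20 + (27−30.93)²/30.93 + (35−7.73)²/7.73 + (6−15.47)²/15.47 = 111.1272
df = 4
p-value (upper-tail) = 0.00000
At α=0.1: p < α → reject H₀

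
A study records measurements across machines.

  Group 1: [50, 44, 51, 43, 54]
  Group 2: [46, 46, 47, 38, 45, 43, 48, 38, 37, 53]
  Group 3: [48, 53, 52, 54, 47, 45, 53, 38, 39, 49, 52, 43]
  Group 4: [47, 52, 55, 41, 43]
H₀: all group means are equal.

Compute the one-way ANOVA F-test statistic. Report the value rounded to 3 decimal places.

test statistic = 1.159

Group means [48.40, 44.10, 47.75, 47.60], grand mean 46.688
SSB = Σnᵢ(x̄ᵢ−x̄)² = 99.325; SSW = ΣΣ(x−x̄ᵢ)² = 799.550
MSB = 99.325/3 = 33.1083; MSW = 799.550/28 = 28.5554
F = MSB/MSW = 1.1594
df = (3, 28)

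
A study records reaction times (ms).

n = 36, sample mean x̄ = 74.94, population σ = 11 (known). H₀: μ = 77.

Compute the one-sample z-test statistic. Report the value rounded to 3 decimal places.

SE = σ/√n = 11/√36 = 1.8333
z = (x̄−μ₀)/SE = (74.94−77)/1.8333 = -1.1236

test statistic = -1.124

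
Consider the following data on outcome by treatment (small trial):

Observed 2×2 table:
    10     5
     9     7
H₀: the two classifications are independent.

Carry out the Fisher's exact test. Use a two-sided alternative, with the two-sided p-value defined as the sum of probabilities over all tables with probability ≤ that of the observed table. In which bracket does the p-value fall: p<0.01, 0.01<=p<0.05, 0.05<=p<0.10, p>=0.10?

Margins: r₁=15, r₂=16, c₁=19, c₂=12, n=31
p_obs = C(15,10)·C(16,9)/C(31,19); sum pmf over tables with pmf ≤ p_obs
p-value (two-sided) = 0.71599
→ bracket: p>=0.10

p-value bracket: p>=0.10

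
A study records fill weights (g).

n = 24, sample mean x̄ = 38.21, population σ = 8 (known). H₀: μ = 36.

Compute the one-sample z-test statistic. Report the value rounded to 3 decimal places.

test statistic = 1.353

SE = σ/√n = 8/√24 = 1.6330
z = (x̄−μ₀)/SE = (38.21−36)/1.6330 = 1.3533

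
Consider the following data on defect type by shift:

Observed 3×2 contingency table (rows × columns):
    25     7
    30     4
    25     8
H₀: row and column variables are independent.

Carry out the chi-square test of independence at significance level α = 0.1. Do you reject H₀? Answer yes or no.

reject H₀: no

Row totals [32, 34, 33], col totals [80, 19], n=99
χ² = (25−25.86)²/25.86 + (7−6.14)²/6.14 + (30−27.47)²/27.47 + (4−6.53)²/6.53 + (25−26.67)²/26.67 + (8−6.33)²/6.33 = 1.9007
df = 2
p-value (upper-tail) = 0.38661
At α=0.1: p ≥ α → fail to reject H₀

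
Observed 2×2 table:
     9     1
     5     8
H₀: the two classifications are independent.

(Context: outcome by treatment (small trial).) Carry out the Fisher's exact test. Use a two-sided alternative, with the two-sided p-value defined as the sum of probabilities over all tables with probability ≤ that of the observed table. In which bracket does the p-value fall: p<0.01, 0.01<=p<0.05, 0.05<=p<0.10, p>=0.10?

p-value bracket: 0.01<=p<0.05

Margins: r₁=10, r₂=13, c₁=14, c₂=9, n=23
p_obs = C(10,9)·C(13,5)/C(23,14); sum pmf over tables with pmf ≤ p_obs
p-value (two-sided) = 0.02881
→ bracket: 0.01<=p<0.05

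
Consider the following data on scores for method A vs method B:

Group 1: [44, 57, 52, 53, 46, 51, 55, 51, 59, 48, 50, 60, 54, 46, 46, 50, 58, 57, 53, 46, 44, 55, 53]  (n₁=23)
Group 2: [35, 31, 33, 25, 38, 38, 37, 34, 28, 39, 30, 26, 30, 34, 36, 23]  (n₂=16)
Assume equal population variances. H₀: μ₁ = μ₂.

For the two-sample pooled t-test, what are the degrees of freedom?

degrees of freedom = 37

df = n₁ + n₂ − 2 = 23 + 16 − 2 = 37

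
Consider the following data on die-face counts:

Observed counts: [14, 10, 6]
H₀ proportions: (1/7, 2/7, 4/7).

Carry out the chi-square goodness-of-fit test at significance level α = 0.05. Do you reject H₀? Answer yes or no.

n = 30; E_i = n·p_i = [4.29, 8.57, 17.14]
χ² = (14−4.29)²/4.29 + (10−8.57)²/8.57 + (6−17.14)²/17.14 = 29.5000
df = 2
p-value (upper-tail) = 0.00000
At α=0.05: p < α → reject H₀

reject H₀: yes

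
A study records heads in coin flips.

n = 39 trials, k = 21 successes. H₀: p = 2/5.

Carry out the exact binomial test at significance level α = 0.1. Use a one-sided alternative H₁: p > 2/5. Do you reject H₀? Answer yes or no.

reject H₀: yes

Exact binomial: n=39, k=21, p₀=2/5=0.4000
P(X≥21) from Σ C(n,i)·p₀^i·(1−p₀)^(n−i)
p-value (one-sided, H₁ greater) = 0.05588
At α=0.1: p < α → reject H₀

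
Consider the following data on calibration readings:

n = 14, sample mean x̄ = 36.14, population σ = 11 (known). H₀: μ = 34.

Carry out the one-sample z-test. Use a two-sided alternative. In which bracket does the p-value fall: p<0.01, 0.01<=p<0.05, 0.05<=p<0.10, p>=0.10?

SE = σ/√n = 11/√14 = 2.9399
z = (x̄−μ₀)/SE = (36.14−34)/2.9399 = 0.7279
p-value (two-sided) = 0.46666
→ bracket: p>=0.10

p-value bracket: p>=0.10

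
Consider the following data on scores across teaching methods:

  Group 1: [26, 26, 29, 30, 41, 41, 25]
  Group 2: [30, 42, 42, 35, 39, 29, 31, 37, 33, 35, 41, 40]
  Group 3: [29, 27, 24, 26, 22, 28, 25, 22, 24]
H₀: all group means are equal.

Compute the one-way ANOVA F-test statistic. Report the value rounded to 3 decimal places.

test statistic = 13.196

Group means [31.14, 36.17, 25.22], grand mean 31.393
SSB = Σnᵢ(x̄ᵢ−x̄)² = 616.599; SSW = ΣΣ(x−x̄ᵢ)² = 584.079
MSB = 616.599/2 = 308.2996; MSW = 584.079/25 = 23.3632
F = MSB/MSW = 13.1960
df = (2, 25)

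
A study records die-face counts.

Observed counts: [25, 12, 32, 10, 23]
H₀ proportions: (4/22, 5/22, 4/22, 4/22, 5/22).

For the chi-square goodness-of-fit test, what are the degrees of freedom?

df = k − 1 = 5 − 1 = 4

degrees of freedom = 4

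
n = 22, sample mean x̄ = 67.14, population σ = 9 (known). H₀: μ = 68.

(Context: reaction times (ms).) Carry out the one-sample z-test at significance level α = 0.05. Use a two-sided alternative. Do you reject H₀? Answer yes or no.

reject H₀: no

SE = σ/√n = 9/√22 = 1.9188
z = (x̄−μ₀)/SE = (67.14−68)/1.9188 = -0.4482
p-value (two-sided) = 0.65401
At α=0.05: p ≥ α → fail to reject H₀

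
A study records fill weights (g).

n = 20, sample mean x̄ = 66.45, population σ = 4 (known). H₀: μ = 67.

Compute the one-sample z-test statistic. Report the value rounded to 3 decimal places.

test statistic = -0.615

SE = σ/√n = 4/√20 = 0.8944
z = (x̄−μ₀)/SE = (66.45−67)/0.8944 = -0.6149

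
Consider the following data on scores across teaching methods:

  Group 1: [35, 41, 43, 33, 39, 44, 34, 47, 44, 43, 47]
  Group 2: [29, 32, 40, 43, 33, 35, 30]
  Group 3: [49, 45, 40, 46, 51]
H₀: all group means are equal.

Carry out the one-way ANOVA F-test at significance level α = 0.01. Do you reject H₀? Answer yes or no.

reject H₀: yes

Group means [40.91, 34.57, 46.20], grand mean 40.130
SSB = Σnᵢ(x̄ᵢ−x̄)² = 407.185; SSW = ΣΣ(x−x̄ᵢ)² = 483.423
MSB = 407.185/2 = 203.5927; MSW = 483.423/20 = 24.1712
F = MSB/MSW = 8.4230
df = (2, 20)
p-value (upper-tail) = 0.00222
At α=0.01: p < α → reject H₀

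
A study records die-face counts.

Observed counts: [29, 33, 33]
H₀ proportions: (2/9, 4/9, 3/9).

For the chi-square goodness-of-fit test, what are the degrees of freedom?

df = k − 1 = 3 − 1 = 2

degrees of freedom = 2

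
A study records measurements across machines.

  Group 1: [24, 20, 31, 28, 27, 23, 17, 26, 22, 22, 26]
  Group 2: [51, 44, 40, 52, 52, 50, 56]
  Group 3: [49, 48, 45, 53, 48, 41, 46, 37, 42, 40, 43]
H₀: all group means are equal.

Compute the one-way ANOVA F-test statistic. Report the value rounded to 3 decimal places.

Group means [24.18, 49.29, 44.73], grand mean 38.034
SSB = Σnᵢ(x̄ᵢ−x̄)² = 3489.719; SSW = ΣΣ(x−x̄ᵢ)² = 549.247
MSB = 3489.719/2 = 1744.8594; MSW = 549.247/26 = 21.1249
F = MSB/MSW = 82.5974
df = (2, 26)

test statistic = 82.597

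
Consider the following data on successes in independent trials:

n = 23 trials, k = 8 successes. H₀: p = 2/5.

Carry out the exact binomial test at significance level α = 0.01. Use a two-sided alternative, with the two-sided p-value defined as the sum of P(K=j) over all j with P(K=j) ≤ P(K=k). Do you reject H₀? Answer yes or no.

Exact binomial: n=23, k=8, p₀=2/5=0.4000
P(X=j) = C(n,j)·p₀^j·(1−p₀)^(n−j); p = Σ P(X=j) over j with P(X=j) ≤ P(X=8)
p-value (two-sided) = 0.67545
At α=0.01: p ≥ α → fail to reject H₀

reject H₀: no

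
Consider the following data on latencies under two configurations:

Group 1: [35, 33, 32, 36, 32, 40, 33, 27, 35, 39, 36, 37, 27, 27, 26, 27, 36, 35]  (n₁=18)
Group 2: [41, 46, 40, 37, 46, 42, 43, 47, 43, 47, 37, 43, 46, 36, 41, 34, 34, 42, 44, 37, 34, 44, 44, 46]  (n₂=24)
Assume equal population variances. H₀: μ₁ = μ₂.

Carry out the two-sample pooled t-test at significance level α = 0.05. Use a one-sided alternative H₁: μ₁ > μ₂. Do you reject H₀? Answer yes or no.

x̄₁=32.944, s₁=4.439, n₁=18
x̄₂=41.417, s₂=4.323, n₂=24
s_p² = [17·4.439² + 23·4.323²]/40 = 19.1194
SE = √(s_p²·(1/18+1/24)) = 1.3634
t = (32.944−41.417)/1.3634 = -6.2141
df = 40
p-value (one-sided, H₁ greater) = 1.00000
At α=0.05: p ≥ α → fail to reject H₀

reject H₀: no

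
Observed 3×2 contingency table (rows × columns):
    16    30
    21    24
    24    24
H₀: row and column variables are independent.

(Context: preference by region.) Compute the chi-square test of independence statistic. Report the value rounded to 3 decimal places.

test statistic = 2.418

Row totals [46, 45, 48], col totals [61, 78], n=139
χ² = (16−20.19)²/20.19 + (30−25.81)²/25.81 + (21−19.75)²/19.75 + (24−25.25)²/25.25 + (24−21.06)²/21.06 + (24−26.94)²/26.94 = 2.4179
df = 2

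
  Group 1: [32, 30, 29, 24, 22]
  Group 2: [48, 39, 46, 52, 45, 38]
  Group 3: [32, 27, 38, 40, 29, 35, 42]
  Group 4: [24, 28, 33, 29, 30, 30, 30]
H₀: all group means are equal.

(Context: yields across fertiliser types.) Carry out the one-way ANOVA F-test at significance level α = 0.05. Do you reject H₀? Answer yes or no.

Group means [27.40, 44.67, 34.71, 29.14], grand mean 34.080
SSB = Σnᵢ(x̄ᵢ−x̄)² = 1069.021; SSW = ΣΣ(x−x̄ᵢ)² = 450.819
MSB = 1069.021/3 = 356.3403; MSW = 450.819/21 = 21.4676
F = MSB/MSW = 16.5990
df = (3, 21)
p-value (upper-tail) = 0.00001
At α=0.05: p < α → reject H₀

reject H₀: yes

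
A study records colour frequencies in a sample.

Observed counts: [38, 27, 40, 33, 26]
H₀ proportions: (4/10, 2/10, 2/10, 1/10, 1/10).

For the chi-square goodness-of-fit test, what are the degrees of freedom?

degrees of freedom = 4

df = k − 1 = 5 − 1 = 4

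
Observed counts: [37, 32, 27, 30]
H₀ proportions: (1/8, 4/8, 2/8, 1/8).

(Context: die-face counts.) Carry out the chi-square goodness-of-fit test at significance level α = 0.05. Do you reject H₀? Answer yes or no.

reject H₀: yes

n = 126; E_i = n·p_i = [15.75, 63.00, 31.50, 15.75]
χ² = (37−15.75)²/15.75 + (32−63.00)²/63.00 + (27−31.50)²/31.50 + (30−15.75)²/15.75 = 57.4603
df = 3
p-value (upper-tail) = 0.00000
At α=0.05: p < α → reject H₀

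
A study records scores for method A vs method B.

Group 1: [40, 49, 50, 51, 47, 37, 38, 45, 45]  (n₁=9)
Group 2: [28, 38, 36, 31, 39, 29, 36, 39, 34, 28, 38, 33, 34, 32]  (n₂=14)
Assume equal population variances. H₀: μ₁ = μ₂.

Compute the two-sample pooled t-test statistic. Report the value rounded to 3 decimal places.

test statistic = 5.627

x̄₁=44.667, s₁=5.220, n₁=9
x̄₂=33.929, s₂=3.931, n₂=14
s_p² = [8·5.220² + 13·3.931²]/21 = 19.9490
SE = √(s_p²·(1/9+1/14)) = 1.9083
t = (44.667−33.929)/1.9083 = 5.6271
df = 21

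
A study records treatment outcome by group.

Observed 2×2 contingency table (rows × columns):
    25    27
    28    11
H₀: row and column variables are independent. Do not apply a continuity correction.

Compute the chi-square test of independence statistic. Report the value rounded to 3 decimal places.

Row totals [52, 39], col totals [53, 38], n=91
χ² = (25−30.29)²/30.29 + (27−21.71)²/21.71 + (28−22.71)²/22.71 + (11−16.29)²/16.29 = 5.1547
df = 1

test statistic = 5.155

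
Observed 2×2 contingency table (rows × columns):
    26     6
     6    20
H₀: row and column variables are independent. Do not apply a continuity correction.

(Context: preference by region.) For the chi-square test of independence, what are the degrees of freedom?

degrees of freedom = 1

df = (r−1)(c−1) = (2−1)·(2−1) = 1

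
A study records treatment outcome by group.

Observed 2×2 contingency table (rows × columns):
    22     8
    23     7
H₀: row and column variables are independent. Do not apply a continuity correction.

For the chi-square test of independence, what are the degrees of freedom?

df = (r−1)(c−1) = (2−1)·(2−1) = 1

degrees of freedom = 1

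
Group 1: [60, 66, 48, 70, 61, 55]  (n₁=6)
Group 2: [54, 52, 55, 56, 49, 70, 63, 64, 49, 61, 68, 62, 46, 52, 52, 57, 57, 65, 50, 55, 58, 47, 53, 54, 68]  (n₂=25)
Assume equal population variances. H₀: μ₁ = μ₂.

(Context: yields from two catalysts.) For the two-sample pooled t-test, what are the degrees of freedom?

degrees of freedom = 29

df = n₁ + n₂ − 2 = 6 + 25 − 2 = 29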